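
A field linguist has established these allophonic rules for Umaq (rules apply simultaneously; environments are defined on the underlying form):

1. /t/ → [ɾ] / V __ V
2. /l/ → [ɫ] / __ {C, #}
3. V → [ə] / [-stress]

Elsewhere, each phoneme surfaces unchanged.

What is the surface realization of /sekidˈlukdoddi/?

[səkədˈlukdəddə]

/s/ stays [s].
/e/ (between /s/ and /k/): in an unstressed syllable, so rule 3 applies → [ə].
/k/ — not in any rule's target class → [k].
/i/ (between /k/ and /d/) occurs in an unstressed syllable → [ə] by rule 3.
/d/ — not in any rule's target class → [d].
/l/ (between /d/ and /u/): rule 2 targets it, but not word-finally or immediately before a consonant → unchanged [l].
/u/ — between /l/ and /k/; rule 3 does not apply here → [u].
/k/ — not in any rule's target class → [k].
/d/ stays [d].
/o/ — between /d/ and /d/, in an unstressed syllable — surfaces as [ə] (rule 3).
/d/ (between /o/ and /d/): no rule targets it → [d].
/d/ (between /d/ and /i/): no rule targets it → [d].
/i/ meets the environment for rule 3 (in an unstressed syllable) → [ə].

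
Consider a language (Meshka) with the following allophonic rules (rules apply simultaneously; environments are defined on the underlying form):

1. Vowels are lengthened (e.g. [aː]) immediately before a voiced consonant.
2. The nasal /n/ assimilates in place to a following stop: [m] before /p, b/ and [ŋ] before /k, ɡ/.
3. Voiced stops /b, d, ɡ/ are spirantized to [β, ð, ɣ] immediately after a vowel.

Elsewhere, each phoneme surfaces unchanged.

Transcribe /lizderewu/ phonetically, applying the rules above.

/l/ stays [l].
Rule 1 applies to /i/ (between /l/ and /z/: before a voiced consonant) → [iː].
/z/ stays [z].
/d/ — between /z/ and /e/; rule 3 does not apply here → [d].
/e/ (between /d/ and /r/) occurs before a voiced consonant → [eː] by rule 1.
/r/ (between /e/ and /e/) is unaffected → [r].
/e/ (between /r/ and /w/): before a voiced consonant, so rule 1 applies → [eː].
/w/ — not in any rule's target class → [w].
/u/ (word-final) fails the environment for rule 1, so it stays [u].

[liːzdeːreːwu]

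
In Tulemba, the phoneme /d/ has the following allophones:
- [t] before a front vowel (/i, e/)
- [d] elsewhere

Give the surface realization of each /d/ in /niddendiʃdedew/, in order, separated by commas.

Occurrence 1 (position 3): no conditioning environment matches → elsewhere allophone [d].
Occurrence 2 (position 4): before a front vowel (/i, e/) → [t].
Occurrence 3 (position 7): before a front vowel (/i, e/) → [t].
Occurrence 4 (position 10): before a front vowel (/i, e/) → [t].
Occurrence 5 (position 12): before a front vowel (/i, e/) → [t].

[d], [t], [t], [t], [t]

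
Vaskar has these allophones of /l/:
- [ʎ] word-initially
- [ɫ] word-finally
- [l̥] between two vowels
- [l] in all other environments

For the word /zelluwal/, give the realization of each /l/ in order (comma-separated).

Occurrence 1 (position 3): no conditioning environment matches → elsewhere allophone [l].
Occurrence 2 (position 4): no conditioning environment matches → elsewhere allophone [l].
Occurrence 3 (position 8): word-finally → [ɫ].

[l], [l], [ɫ]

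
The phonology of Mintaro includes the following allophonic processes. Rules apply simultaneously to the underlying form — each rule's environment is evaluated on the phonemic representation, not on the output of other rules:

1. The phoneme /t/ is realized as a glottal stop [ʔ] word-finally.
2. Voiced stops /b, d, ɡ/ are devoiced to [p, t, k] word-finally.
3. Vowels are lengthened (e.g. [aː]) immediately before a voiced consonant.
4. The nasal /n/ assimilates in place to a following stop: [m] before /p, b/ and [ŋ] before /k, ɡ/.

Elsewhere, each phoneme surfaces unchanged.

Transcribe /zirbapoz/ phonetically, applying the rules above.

/z/ (word-initial) is unaffected → [z].
/i/ meets the environment for rule 3 (before a voiced consonant) → [iː].
/r/ (between /i/ and /b/): no rule targets it → [r].
/b/ (between /r/ and /a/) is in the target of rule 2 but the environment (word-finally) is not met → [b].
/a/ (between /b/ and /p/): rule 3 targets it, but not before a voiced consonant → unchanged [a].
/p/ (between /a/ and /o/) is unaffected → [p].
/o/ (between /p/ and /z/): before a voiced consonant, so rule 3 applies → [oː].
/z/ (word-final) is unaffected → [z].

[ziːrbapoːz]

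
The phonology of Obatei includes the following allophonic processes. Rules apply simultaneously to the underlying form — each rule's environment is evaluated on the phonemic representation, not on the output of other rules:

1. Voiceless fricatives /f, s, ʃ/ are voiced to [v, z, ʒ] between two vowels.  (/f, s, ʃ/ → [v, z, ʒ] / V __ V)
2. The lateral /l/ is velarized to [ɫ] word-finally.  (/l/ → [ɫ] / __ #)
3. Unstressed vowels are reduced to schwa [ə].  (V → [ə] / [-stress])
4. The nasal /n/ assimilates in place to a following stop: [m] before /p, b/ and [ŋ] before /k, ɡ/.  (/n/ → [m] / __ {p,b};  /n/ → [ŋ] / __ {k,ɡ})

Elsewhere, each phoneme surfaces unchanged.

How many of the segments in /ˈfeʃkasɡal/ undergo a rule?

Segments that undergo a rule: /a/ → [ə] (rule 3); /a/ → [ə] (rule 3); /l/ → [ɫ] (rule 2).
All other segments surface unchanged.

3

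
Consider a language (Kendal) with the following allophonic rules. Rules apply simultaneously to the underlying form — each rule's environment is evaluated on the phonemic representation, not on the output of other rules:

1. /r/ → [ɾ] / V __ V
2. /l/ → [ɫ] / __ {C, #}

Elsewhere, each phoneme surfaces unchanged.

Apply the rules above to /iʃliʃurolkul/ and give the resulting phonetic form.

[iʃliʃuɾoɫkuɫ]

/i/ (word-initial) is unaffected → [i].
/ʃ/ (between /i/ and /l/): no rule targets it → [ʃ].
/l/ — between /ʃ/ and /i/; rule 2 does not apply here → [l].
/i/ — not in any rule's target class → [i].
/ʃ/ — not in any rule's target class → [ʃ].
/u/ (between /ʃ/ and /r/): no rule targets it → [u].
/r/ (between /u/ and /o/): between two vowels, so rule 1 applies → [ɾ].
/o/ stays [o].
/l/ (between /o/ and /k/) occurs word-finally or immediately before a consonant → [ɫ] by rule 2.
/k/ (between /l/ and /u/): no rule targets it → [k].
/u/ (between /k/ and /l/): no rule targets it → [u].
Rule 2 applies to /l/ (word-final: word-finally or immediately before a consonant) → [ɫ].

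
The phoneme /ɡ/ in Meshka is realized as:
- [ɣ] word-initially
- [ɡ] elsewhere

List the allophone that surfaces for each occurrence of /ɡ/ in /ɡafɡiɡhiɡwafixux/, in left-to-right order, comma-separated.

[ɣ], [ɡ], [ɡ], [ɡ]

Occurrence 1 (position 1): word-initially → [ɣ].
Occurrence 2 (position 4): no conditioning environment matches → elsewhere allophone [ɡ].
Occurrence 3 (position 6): no conditioning environment matches → elsewhere allophone [ɡ].
Occurrence 4 (position 9): no conditioning environment matches → elsewhere allophone [ɡ].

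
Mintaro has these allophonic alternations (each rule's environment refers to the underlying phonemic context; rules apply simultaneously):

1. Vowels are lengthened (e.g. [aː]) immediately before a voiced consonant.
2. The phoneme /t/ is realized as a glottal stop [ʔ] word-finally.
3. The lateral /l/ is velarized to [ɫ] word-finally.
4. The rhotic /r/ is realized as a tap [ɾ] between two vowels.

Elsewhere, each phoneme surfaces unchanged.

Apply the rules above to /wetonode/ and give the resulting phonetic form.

/w/ (word-initial) is unaffected → [w].
/e/ (between /w/ and /t/) is in the target of rule 1 but the environment (before a voiced consonant) is not met → [e].
/t/ — between /e/ and /o/; rule 2 does not apply here → [t].
/o/ — between /t/ and /n/, before a voiced consonant — surfaces as [oː] (rule 1).
/n/ (between /o/ and /o/): no rule targets it → [n].
/o/ (between /n/ and /d/): before a voiced consonant, so rule 1 applies → [oː].
/d/ — not in any rule's target class → [d].
/e/ — word-final; rule 1 does not apply here → [e].

[wetoːnoːde]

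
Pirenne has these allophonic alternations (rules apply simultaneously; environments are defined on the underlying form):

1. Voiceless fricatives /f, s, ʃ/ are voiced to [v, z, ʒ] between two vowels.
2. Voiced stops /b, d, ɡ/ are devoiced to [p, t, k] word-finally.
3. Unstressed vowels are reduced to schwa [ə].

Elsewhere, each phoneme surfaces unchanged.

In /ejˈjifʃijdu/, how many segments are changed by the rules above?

Segments that undergo a rule: /e/ → [ə] (rule 3); /i/ → [ə] (rule 3); /u/ → [ə] (rule 3).
All other segments surface unchanged.

3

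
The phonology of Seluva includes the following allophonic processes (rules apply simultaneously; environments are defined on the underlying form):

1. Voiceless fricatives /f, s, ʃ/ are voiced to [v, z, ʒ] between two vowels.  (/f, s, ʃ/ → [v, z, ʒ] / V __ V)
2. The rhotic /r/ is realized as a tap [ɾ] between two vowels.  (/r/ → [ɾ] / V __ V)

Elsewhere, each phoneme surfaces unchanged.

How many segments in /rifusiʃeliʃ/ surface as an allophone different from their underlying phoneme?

3

Segments that undergo a rule: /f/ → [v] (rule 1); /s/ → [z] (rule 1); /ʃ/ → [ʒ] (rule 1).
All other segments surface unchanged.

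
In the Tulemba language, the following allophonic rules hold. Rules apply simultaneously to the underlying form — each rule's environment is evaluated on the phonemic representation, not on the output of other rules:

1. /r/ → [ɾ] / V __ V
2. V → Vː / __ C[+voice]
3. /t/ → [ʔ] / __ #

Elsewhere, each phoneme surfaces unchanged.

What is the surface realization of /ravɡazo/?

/r/ — word-initial; rule 1 does not apply here → [r].
/a/ — between /r/ and /v/, before a voiced consonant — surfaces as [aː] (rule 2).
/a/ — between /ɡ/ and /z/, before a voiced consonant — surfaces as [aː] (rule 2).
/o/ (word-final): rule 2 targets it, but not before a voiced consonant → unchanged [o].

[raːvɡaːzo]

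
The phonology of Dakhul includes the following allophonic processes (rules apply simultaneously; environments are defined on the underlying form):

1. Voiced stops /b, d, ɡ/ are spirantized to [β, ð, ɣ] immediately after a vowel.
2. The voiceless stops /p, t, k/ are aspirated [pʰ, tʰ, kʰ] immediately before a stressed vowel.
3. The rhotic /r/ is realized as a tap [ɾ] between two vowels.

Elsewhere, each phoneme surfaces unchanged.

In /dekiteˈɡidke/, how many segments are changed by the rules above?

Segments that undergo a rule: /ɡ/ → [ɣ] (rule 1); /d/ → [ð] (rule 1).
All other segments surface unchanged.

2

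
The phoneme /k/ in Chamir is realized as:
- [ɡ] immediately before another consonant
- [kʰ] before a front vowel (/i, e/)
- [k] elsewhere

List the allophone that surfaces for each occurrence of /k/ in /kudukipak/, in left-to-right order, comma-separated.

Occurrence 1 (position 1): no conditioning environment matches → elsewhere allophone [k].
Occurrence 2 (position 5): before a front vowel (/i, e/) → [kʰ].
Occurrence 3 (position 9): no conditioning environment matches → elsewhere allophone [k].

[k], [kʰ], [k]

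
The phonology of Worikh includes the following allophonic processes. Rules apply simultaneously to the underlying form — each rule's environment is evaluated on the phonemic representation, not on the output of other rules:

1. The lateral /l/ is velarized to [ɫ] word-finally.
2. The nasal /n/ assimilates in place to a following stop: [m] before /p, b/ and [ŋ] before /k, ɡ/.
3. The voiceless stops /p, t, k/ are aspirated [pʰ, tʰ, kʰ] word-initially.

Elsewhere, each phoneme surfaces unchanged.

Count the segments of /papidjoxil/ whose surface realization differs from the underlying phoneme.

2

Segments that undergo a rule: /p/ → [pʰ] (rule 3); /l/ → [ɫ] (rule 1).
All other segments surface unchanged.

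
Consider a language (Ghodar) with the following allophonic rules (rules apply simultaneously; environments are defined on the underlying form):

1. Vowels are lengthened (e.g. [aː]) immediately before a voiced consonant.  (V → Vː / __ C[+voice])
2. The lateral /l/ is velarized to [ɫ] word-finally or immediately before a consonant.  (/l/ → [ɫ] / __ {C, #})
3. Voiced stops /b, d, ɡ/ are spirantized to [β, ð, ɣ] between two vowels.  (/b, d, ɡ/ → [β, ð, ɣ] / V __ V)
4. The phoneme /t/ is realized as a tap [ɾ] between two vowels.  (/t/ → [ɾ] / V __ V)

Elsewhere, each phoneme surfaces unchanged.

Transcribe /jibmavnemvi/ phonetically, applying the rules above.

/j/ stays [j].
/i/ (between /j/ and /b/): before a voiced consonant, so rule 1 applies → [iː].
/b/ (between /i/ and /m/) is in the target of rule 3 but the environment (between two vowels) is not met → [b].
/m/ — not in any rule's target class → [m].
Rule 1 applies to /a/ (between /m/ and /v/: before a voiced consonant) → [aː].
/v/ (between /a/ and /n/): no rule targets it → [v].
/n/ (between /v/ and /e/): no rule targets it → [n].
/e/ — between /n/ and /m/, before a voiced consonant — surfaces as [eː] (rule 1).
/m/ stays [m].
/v/ (between /m/ and /i/) is unaffected → [v].
/i/ (word-final) is in the target of rule 1 but the environment (before a voiced consonant) is not met → [i].

[jiːbmaːvneːmvi]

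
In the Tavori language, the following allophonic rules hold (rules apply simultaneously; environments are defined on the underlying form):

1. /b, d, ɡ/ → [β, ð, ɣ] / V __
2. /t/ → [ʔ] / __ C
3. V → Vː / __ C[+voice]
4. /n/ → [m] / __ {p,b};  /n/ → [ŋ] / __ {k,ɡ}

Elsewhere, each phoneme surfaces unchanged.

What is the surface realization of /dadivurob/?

/d/ (word-initial) fails the environment for rule 1, so it stays [d].
/a/ meets the environment for rule 3 (before a voiced consonant) → [aː].
Rule 1 applies to /d/ (between /a/ and /i/: immediately after a vowel) → [ð].
/i/ (between /d/ and /v/): before a voiced consonant, so rule 3 applies → [iː].
/u/ — between /v/ and /r/, before a voiced consonant — surfaces as [uː] (rule 3).
/o/ (between /r/ and /b/): before a voiced consonant, so rule 3 applies → [oː].
/b/ — word-final, immediately after a vowel — surfaces as [β] (rule 1).

[daːðiːvuːroːβ]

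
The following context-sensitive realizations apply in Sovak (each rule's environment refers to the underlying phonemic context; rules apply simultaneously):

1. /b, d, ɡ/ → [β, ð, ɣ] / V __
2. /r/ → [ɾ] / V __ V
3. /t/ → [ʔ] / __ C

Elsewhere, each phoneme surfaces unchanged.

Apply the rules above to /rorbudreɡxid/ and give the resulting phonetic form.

/r/ — word-initial; rule 2 does not apply here → [r].
/o/ (between /r/ and /r/) is unaffected → [o].
/r/ — between /o/ and /b/; rule 2 does not apply here → [r].
/b/ (between /r/ and /u/) fails the environment for rule 1, so it stays [b].
/u/ — not in any rule's target class → [u].
/d/ meets the environment for rule 1 (immediately after a vowel) → [ð].
/r/ — between /d/ and /e/; rule 2 does not apply here → [r].
/e/ (between /r/ and /ɡ/) is unaffected → [e].
/ɡ/ — between /e/ and /x/, immediately after a vowel — surfaces as [ɣ] (rule 1).
/x/ stays [x].
/i/ stays [i].
Rule 1 applies to /d/ (word-final: immediately after a vowel) → [ð].

[rorbuðreɣxið]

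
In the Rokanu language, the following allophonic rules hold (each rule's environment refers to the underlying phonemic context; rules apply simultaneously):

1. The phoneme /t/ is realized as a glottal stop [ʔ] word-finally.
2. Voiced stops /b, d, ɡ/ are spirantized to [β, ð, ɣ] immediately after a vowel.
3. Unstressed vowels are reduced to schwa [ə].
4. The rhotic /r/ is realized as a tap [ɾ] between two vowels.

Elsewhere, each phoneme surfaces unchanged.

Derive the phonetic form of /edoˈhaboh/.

[əðəˈhaβəh]

/e/ (word-initial) occurs in an unstressed syllable → [ə] by rule 3.
Rule 2 applies to /d/ (between /e/ and /o/: immediately after a vowel) → [ð].
/o/ (between /d/ and /h/): in an unstressed syllable, so rule 3 applies → [ə].
/h/ — not in any rule's target class → [h].
/a/ (between /h/ and /b/): rule 3 targets it, but not in an unstressed syllable → unchanged [a].
/b/ — between /a/ and /o/, immediately after a vowel — surfaces as [β] (rule 2).
/o/ (between /b/ and /h/): in an unstressed syllable, so rule 3 applies → [ə].
/h/ (word-final) is unaffected → [h].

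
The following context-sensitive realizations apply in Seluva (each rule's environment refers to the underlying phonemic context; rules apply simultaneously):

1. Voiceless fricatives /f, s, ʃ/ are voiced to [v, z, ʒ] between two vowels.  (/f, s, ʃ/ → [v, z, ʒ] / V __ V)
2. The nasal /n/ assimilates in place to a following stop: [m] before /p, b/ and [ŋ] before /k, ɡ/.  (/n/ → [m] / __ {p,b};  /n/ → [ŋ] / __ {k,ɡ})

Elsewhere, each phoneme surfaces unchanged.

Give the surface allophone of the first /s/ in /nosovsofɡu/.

[z]

Rule 1 applies to /s/ (between /o/ and /o/: between two vowels) → [z].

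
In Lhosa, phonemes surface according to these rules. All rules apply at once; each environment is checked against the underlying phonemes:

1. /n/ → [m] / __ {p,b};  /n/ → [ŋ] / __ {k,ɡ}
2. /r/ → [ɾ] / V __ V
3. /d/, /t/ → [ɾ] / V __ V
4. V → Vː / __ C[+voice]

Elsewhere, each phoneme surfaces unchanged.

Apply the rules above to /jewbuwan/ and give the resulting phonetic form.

/j/ — not in any rule's target class → [j].
/e/ — between /j/ and /w/, before a voiced consonant — surfaces as [eː] (rule 4).
/w/ — not in any rule's target class → [w].
/b/ stays [b].
/u/ (between /b/ and /w/) occurs before a voiced consonant → [uː] by rule 4.
/w/ (between /u/ and /a/): no rule targets it → [w].
/a/ — between /w/ and /n/, before a voiced consonant — surfaces as [aː] (rule 4).
/n/ (word-final) is in the target of rule 1 but the environment (before a labial or velar stop) is not met → [n].

[jeːwbuːwaːn]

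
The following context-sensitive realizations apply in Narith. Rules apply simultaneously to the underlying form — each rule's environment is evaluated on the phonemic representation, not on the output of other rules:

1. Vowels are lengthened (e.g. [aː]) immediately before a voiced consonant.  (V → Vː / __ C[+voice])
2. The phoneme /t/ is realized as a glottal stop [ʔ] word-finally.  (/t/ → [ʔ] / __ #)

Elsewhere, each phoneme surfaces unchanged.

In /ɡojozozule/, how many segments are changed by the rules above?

4

Segments that undergo a rule: /o/ → [oː] (rule 1); /o/ → [oː] (rule 1); /o/ → [oː] (rule 1); /u/ → [uː] (rule 1).
All other segments surface unchanged.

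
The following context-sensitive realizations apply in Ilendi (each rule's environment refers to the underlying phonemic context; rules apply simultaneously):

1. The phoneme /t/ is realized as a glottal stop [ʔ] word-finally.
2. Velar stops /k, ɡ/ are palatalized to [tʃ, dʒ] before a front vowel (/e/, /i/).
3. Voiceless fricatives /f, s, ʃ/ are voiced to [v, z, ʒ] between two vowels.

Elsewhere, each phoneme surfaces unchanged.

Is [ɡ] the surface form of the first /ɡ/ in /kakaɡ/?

Yes

/ɡ/ (word-final) is in the target of rule 2 but the environment (before a front vowel) is not met → [ɡ].
The actual realization is [ɡ], which matches [ɡ].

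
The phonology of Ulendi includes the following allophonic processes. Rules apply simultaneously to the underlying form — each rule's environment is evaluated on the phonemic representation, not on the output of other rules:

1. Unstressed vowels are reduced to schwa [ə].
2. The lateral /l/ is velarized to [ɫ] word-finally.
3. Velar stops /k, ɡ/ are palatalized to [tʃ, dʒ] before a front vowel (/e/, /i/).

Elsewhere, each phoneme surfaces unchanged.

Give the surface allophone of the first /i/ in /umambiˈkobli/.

[ə]

/i/ meets the environment for rule 1 (in an unstressed syllable) → [ə].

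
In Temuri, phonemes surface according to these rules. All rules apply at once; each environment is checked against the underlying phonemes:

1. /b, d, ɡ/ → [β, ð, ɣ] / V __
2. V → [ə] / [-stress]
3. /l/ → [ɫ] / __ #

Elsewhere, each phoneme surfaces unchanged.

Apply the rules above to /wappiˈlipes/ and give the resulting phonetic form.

/w/ — not in any rule's target class → [w].
/a/ meets the environment for rule 2 (in an unstressed syllable) → [ə].
/p/ — not in any rule's target class → [p].
/p/ (between /p/ and /i/) is unaffected → [p].
Rule 2 applies to /i/ (between /p/ and /l/: in an unstressed syllable) → [ə].
/l/ (between /i/ and /i/): rule 3 targets it, but not word-finally → unchanged [l].
/i/ (between /l/ and /p/) fails the environment for rule 2, so it stays [i].
/p/ (between /i/ and /e/): no rule targets it → [p].
/e/ meets the environment for rule 2 (in an unstressed syllable) → [ə].
/s/ (word-final): no rule targets it → [s].

[wəppəˈlipəs]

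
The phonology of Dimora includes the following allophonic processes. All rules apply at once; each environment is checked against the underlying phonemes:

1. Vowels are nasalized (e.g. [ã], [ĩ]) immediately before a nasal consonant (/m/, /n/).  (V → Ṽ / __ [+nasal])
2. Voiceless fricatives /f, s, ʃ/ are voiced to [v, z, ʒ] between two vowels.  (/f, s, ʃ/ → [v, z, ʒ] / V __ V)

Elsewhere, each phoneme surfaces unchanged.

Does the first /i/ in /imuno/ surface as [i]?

No

/i/ meets the environment for rule 1 (before a nasal consonant) → [ĩ].
The actual realization is [ĩ], not [i].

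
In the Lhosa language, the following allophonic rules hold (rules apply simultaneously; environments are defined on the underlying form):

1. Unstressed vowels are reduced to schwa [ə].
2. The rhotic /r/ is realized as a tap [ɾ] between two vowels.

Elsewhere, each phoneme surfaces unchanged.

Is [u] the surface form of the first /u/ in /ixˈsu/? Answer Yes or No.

Yes

/u/ (word-final): rule 1 targets it, but not in an unstressed syllable → unchanged [u].
The actual realization is [u], which matches [u].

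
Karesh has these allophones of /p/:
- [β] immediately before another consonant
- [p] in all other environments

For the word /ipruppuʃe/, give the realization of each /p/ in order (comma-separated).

Occurrence 1 (position 2): immediately before another consonant → [β].
Occurrence 2 (position 5): immediately before another consonant → [β].
Occurrence 3 (position 6): no conditioning environment matches → elsewhere allophone [p].

[β], [β], [p]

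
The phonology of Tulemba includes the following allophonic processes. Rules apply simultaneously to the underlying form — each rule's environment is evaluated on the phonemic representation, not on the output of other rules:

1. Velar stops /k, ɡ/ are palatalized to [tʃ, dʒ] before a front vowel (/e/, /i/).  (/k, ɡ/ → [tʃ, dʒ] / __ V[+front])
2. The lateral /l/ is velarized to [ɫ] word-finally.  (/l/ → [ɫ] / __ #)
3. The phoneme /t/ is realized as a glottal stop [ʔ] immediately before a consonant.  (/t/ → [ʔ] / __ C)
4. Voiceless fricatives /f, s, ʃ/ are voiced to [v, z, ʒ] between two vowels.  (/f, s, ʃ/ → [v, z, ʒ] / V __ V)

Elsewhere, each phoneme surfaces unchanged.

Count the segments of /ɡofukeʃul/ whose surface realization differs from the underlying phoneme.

Segments that undergo a rule: /f/ → [v] (rule 4); /k/ → [tʃ] (rule 1); /ʃ/ → [ʒ] (rule 4); /l/ → [ɫ] (rule 2).
All other segments surface unchanged.

4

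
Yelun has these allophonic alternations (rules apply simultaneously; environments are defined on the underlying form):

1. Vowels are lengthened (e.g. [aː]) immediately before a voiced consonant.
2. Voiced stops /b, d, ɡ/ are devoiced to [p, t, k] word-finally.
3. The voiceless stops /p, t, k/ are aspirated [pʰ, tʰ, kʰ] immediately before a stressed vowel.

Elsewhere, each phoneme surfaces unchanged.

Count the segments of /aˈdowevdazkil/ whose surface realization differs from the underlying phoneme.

Segments that undergo a rule: /a/ → [aː] (rule 1); /o/ → [oː] (rule 1); /e/ → [eː] (rule 1); /a/ → [aː] (rule 1); /i/ → [iː] (rule 1).
All other segments surface unchanged.

5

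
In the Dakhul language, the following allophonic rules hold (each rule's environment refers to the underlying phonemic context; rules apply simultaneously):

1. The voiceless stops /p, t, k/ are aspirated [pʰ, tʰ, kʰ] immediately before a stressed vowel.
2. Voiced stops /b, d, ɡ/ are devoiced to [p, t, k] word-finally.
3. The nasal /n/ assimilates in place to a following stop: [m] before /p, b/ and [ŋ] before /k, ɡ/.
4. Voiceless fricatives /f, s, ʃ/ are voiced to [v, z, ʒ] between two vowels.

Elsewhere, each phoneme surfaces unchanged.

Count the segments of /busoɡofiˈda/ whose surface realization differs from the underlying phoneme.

Segments that undergo a rule: /s/ → [z] (rule 4); /f/ → [v] (rule 4).
All other segments surface unchanged.

2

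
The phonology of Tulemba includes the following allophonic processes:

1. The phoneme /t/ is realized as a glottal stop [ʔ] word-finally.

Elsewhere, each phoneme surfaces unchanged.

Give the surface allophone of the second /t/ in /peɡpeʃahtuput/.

/t/ meets the environment for rule 1 (word-finally) → [ʔ].

[ʔ]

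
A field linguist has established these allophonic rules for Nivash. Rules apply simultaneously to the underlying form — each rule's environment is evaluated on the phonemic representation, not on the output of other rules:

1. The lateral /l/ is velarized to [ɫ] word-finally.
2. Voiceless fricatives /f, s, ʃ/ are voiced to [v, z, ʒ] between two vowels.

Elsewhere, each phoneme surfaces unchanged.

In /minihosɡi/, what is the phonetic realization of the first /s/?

[s]

/s/ (between /o/ and /ɡ/) is in the target of rule 2 but the environment (between two vowels) is not met → [s].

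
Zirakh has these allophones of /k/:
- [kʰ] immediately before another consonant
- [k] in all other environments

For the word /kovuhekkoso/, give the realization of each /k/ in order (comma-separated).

Occurrence 1 (position 1): no conditioning environment matches → elsewhere allophone [k].
Occurrence 2 (position 7): immediately before another consonant → [kʰ].
Occurrence 3 (position 8): no conditioning environment matches → elsewhere allophone [k].

[k], [kʰ], [k]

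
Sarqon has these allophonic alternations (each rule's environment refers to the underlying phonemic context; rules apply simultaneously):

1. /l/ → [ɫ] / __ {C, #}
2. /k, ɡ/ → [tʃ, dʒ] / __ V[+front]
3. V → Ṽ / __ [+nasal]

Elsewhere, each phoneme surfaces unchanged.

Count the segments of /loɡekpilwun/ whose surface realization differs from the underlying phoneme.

3

Segments that undergo a rule: /ɡ/ → [dʒ] (rule 2); /l/ → [ɫ] (rule 1); /u/ → [ũ] (rule 3).
All other segments surface unchanged.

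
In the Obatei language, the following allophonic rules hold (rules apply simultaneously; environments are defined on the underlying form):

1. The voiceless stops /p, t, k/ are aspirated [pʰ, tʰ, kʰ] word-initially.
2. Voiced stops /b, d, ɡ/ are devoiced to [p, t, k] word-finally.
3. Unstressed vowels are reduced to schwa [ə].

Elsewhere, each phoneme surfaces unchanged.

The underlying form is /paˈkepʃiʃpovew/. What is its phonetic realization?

[pʰəˈkepʃəʃpəvəw]

/p/ (word-initial) occurs word-initially → [pʰ] by rule 1.
/a/ — between /p/ and /k/, in an unstressed syllable — surfaces as [ə] (rule 3).
/k/ (between /a/ and /e/) is in the target of rule 1 but the environment (word-initially) is not met → [k].
/e/ (between /k/ and /p/) is in the target of rule 3 but the environment (in an unstressed syllable) is not met → [e].
/p/ — between /e/ and /ʃ/; rule 1 does not apply here → [p].
/i/ (between /ʃ/ and /ʃ/): in an unstressed syllable, so rule 3 applies → [ə].
/p/ (between /ʃ/ and /o/) fails the environment for rule 1, so it stays [p].
/o/ (between /p/ and /v/): in an unstressed syllable, so rule 3 applies → [ə].
/e/ (between /v/ and /w/): in an unstressed syllable, so rule 3 applies → [ə].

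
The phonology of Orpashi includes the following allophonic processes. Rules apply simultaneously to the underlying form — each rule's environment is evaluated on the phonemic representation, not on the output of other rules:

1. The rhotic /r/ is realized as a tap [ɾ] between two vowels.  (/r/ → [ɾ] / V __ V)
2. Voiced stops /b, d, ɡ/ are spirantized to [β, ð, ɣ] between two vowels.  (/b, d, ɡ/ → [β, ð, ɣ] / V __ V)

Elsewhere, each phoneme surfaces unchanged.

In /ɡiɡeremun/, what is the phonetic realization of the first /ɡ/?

[ɡ]

/ɡ/ — word-initial; rule 2 does not apply here → [ɡ].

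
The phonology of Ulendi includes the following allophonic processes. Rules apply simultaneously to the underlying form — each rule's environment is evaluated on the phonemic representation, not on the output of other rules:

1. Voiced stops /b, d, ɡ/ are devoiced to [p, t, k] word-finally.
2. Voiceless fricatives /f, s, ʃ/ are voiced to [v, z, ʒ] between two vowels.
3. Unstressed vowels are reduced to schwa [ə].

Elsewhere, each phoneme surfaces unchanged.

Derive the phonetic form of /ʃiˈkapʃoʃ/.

/ʃ/ (word-initial) is in the target of rule 2 but the environment (between two vowels) is not met → [ʃ].
/i/ meets the environment for rule 3 (in an unstressed syllable) → [ə].
/k/ stays [k].
/a/ — between /k/ and /p/; rule 3 does not apply here → [a].
/p/ — not in any rule's target class → [p].
/ʃ/ (between /p/ and /o/): rule 2 targets it, but not between two vowels → unchanged [ʃ].
/o/ (between /ʃ/ and /ʃ/): in an unstressed syllable, so rule 3 applies → [ə].
/ʃ/ (word-final) fails the environment for rule 2, so it stays [ʃ].

[ʃəˈkapʃəʃ]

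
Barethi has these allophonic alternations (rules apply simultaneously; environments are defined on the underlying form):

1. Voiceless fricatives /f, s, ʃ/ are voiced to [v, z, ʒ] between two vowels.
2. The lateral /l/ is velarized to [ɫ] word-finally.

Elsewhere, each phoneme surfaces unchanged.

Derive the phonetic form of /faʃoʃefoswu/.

/f/ — word-initial; rule 1 does not apply here → [f].
/ʃ/ meets the environment for rule 1 (between two vowels) → [ʒ].
Rule 1 applies to /ʃ/ (between /o/ and /e/: between two vowels) → [ʒ].
/f/ (between /e/ and /o/): between two vowels, so rule 1 applies → [v].
/s/ (between /o/ and /w/): rule 1 targets it, but not between two vowels → unchanged [s].

[faʒoʒevoswu]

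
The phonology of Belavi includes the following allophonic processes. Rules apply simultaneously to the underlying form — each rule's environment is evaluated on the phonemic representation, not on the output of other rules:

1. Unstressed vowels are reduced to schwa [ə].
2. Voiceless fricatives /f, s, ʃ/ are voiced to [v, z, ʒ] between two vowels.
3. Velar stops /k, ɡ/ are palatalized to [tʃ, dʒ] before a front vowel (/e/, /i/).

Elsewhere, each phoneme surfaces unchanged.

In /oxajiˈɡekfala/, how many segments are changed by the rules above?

Segments that undergo a rule: /o/ → [ə] (rule 1); /a/ → [ə] (rule 1); /i/ → [ə] (rule 1); /ɡ/ → [dʒ] (rule 3); /a/ → [ə] (rule 1); /a/ → [ə] (rule 1).
All other segments surface unchanged.

6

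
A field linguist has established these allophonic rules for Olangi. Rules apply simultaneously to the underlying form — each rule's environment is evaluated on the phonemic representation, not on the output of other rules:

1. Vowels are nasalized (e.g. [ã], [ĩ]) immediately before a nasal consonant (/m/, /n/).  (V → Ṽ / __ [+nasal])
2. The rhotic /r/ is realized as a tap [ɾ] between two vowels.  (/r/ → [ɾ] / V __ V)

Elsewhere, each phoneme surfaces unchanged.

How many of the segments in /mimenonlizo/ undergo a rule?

3

Segments that undergo a rule: /i/ → [ĩ] (rule 1); /e/ → [ẽ] (rule 1); /o/ → [õ] (rule 1).
All other segments surface unchanged.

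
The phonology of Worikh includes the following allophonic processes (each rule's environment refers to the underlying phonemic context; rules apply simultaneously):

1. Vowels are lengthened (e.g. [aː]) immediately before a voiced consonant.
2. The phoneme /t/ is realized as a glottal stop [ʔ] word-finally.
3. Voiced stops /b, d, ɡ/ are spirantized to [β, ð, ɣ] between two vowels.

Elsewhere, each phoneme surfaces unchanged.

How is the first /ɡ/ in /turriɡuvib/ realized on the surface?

[ɣ]

/ɡ/ — between /i/ and /u/, between two vowels — surfaces as [ɣ] (rule 3).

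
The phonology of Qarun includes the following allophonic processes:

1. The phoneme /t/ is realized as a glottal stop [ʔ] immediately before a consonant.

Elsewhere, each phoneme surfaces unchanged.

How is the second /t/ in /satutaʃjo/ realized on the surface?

[t]

/t/ — between /u/ and /a/; rule 1 does not apply here → [t].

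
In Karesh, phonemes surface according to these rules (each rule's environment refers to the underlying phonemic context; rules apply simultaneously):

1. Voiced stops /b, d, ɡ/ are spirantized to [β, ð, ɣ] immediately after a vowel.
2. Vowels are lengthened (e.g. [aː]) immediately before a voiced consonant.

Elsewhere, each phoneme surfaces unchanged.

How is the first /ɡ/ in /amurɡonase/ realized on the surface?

[ɡ]

/ɡ/ (between /r/ and /o/) is in the target of rule 1 but the environment (immediately after a vowel) is not met → [ɡ].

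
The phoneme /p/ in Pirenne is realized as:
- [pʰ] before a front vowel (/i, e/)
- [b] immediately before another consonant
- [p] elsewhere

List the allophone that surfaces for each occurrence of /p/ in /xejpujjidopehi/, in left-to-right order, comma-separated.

Occurrence 1 (position 4): no conditioning environment matches → elsewhere allophone [p].
Occurrence 2 (position 11): before a front vowel (/i, e/) → [pʰ].

[p], [pʰ]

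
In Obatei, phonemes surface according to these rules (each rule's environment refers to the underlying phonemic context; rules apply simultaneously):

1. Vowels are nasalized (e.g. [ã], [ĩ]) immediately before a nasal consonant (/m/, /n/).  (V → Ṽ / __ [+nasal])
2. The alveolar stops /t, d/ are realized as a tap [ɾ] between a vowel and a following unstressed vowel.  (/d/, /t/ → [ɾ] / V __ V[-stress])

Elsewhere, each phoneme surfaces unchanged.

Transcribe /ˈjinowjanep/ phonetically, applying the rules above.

/j/ (word-initial): no rule targets it → [j].
/i/ (between /j/ and /n/): before a nasal consonant, so rule 1 applies → [ĩ].
/n/ stays [n].
/o/ (between /n/ and /w/) fails the environment for rule 1, so it stays [o].
/w/ — not in any rule's target class → [w].
/j/ (between /w/ and /a/): no rule targets it → [j].
/a/ (between /j/ and /n/) occurs before a nasal consonant → [ã] by rule 1.
/n/ (between /a/ and /e/) is unaffected → [n].
/e/ (between /n/ and /p/) is in the target of rule 1 but the environment (before a nasal consonant) is not met → [e].
/p/ (word-final): no rule targets it → [p].

[ˈjĩnowjãnep]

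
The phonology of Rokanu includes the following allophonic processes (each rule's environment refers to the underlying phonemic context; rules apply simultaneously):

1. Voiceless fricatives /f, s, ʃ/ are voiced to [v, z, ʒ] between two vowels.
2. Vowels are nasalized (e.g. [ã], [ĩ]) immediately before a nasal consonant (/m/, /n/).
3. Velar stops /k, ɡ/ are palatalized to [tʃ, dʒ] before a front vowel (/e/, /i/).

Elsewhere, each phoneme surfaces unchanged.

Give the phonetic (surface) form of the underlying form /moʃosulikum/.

/o/ — between /m/ and /ʃ/; rule 2 does not apply here → [o].
/ʃ/ — between /o/ and /o/, between two vowels — surfaces as [ʒ] (rule 1).
/o/ (between /ʃ/ and /s/) is in the target of rule 2 but the environment (before a nasal consonant) is not met → [o].
/s/ — between /o/ and /u/, between two vowels — surfaces as [z] (rule 1).
/u/ (between /s/ and /l/) is in the target of rule 2 but the environment (before a nasal consonant) is not met → [u].
/i/ (between /l/ and /k/) is in the target of rule 2 but the environment (before a nasal consonant) is not met → [i].
/k/ (between /i/ and /u/): rule 3 targets it, but not before a front vowel → unchanged [k].
/u/ meets the environment for rule 2 (before a nasal consonant) → [ũ].

[moʒozulikũm]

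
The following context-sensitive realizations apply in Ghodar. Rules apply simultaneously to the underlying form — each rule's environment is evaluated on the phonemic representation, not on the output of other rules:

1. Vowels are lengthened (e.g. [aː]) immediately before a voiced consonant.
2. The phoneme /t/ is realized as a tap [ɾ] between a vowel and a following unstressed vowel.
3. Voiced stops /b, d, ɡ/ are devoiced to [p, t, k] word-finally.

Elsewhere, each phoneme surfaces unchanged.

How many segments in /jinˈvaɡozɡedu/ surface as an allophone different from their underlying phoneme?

4

Segments that undergo a rule: /i/ → [iː] (rule 1); /a/ → [aː] (rule 1); /o/ → [oː] (rule 1); /e/ → [eː] (rule 1).
All other segments surface unchanged.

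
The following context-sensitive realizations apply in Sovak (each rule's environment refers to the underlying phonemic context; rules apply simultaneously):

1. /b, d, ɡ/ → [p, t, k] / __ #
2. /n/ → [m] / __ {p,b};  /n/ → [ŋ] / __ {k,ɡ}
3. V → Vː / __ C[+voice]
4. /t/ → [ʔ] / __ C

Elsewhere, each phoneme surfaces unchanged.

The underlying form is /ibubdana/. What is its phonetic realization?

/i/ meets the environment for rule 3 (before a voiced consonant) → [iː].
/b/ (between /i/ and /u/): rule 1 targets it, but not word-finally → unchanged [b].
/u/ meets the environment for rule 3 (before a voiced consonant) → [uː].
/b/ (between /u/ and /d/) fails the environment for rule 1, so it stays [b].
/d/ — between /b/ and /a/; rule 1 does not apply here → [d].
/a/ (between /d/ and /n/): before a voiced consonant, so rule 3 applies → [aː].
/n/ — between /a/ and /a/; rule 2 does not apply here → [n].
/a/ (word-final) is in the target of rule 3 but the environment (before a voiced consonant) is not met → [a].

[iːbuːbdaːna]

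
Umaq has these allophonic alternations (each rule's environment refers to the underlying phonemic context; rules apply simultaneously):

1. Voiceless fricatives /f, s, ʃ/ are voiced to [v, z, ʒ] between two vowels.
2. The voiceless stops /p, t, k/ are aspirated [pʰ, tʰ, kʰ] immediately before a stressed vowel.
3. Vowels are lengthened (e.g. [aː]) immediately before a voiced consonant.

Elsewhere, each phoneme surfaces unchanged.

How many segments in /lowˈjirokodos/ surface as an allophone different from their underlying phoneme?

Segments that undergo a rule: /o/ → [oː] (rule 3); /i/ → [iː] (rule 3); /o/ → [oː] (rule 3).
All other segments surface unchanged.

3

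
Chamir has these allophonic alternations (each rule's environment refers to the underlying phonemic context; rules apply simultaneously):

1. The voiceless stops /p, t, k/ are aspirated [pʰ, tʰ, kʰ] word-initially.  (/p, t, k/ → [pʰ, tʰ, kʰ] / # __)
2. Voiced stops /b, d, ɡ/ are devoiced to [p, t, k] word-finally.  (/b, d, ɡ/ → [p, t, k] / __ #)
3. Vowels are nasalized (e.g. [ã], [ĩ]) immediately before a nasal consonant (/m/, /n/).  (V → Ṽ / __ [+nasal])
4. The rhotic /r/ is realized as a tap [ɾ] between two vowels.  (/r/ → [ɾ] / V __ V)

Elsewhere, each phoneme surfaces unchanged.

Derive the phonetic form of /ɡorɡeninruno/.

/ɡ/ (word-initial): rule 2 targets it, but not word-finally → unchanged [ɡ].
/o/ (between /ɡ/ and /r/): rule 3 targets it, but not before a nasal consonant → unchanged [o].
/r/ (between /o/ and /ɡ/) is in the target of rule 4 but the environment (between two vowels) is not met → [r].
/ɡ/ — between /r/ and /e/; rule 2 does not apply here → [ɡ].
/e/ (between /ɡ/ and /n/): before a nasal consonant, so rule 3 applies → [ẽ].
/n/ stays [n].
/i/ (between /n/ and /n/): before a nasal consonant, so rule 3 applies → [ĩ].
/n/ — not in any rule's target class → [n].
/r/ — between /n/ and /u/; rule 4 does not apply here → [r].
Rule 3 applies to /u/ (between /r/ and /n/: before a nasal consonant) → [ũ].
/n/ stays [n].
/o/ (word-final): rule 3 targets it, but not before a nasal consonant → unchanged [o].

[ɡorɡẽnĩnrũno]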